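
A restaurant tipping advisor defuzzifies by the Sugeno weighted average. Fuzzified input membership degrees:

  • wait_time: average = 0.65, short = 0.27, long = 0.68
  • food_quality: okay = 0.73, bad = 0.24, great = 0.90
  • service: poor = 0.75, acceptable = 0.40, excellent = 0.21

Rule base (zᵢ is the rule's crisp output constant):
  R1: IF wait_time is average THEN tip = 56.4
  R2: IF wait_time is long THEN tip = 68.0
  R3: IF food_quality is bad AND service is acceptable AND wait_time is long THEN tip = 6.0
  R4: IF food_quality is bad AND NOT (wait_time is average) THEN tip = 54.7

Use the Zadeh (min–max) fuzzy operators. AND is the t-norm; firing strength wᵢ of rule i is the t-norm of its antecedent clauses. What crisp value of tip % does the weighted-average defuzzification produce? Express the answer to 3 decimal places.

53.850

R1 (z=56.4): average=0.65 → w = 0.65
R2 (z=68.0): long=0.68 → w = 0.68
R3 (z=6.0): bad=0.24, acceptable=0.40, long=0.68; AND[min(a, b)] → w = 0.24
R4 (z=54.7): bad=0.24, ¬average=1−0.65=0.35; AND[min(a, b)] → w = 0.24
Weighted average = (0.65·56.4 + 0.68·68.0 + 0.24·6.0 + 0.24·54.7) / (0.65 + 0.68 + 0.24 + 0.24)
  = 97.4680 / 1.8100 = 53.850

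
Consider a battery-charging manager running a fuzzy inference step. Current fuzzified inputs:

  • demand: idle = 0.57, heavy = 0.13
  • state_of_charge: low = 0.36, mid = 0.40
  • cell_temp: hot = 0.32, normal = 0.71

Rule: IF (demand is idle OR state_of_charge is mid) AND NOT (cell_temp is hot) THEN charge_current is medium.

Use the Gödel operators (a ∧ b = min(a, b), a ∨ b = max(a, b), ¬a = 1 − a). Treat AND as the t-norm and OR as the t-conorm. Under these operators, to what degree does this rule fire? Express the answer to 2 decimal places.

firing strength: (idle=0.57 OR mid=0.40) = 0.57; AND[min(a, b)] with ¬hot=1−0.32=0.68 → w = 0.57

0.57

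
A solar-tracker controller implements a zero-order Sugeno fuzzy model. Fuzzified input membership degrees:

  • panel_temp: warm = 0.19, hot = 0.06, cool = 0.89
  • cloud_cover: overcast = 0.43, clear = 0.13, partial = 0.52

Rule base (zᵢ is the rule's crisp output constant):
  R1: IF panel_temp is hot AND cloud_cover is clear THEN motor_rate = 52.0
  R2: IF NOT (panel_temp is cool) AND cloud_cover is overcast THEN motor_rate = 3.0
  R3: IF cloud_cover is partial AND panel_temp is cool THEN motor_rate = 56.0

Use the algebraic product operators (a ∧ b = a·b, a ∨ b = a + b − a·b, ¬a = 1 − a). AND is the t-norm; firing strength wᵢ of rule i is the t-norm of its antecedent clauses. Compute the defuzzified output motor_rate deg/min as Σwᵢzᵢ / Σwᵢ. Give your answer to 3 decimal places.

51.099

R1 (z=52.0): hot=0.06, clear=0.13; AND[a·b] → w = 0.0078
R2 (z=3.0): ¬cool=1−0.89=0.11, overcast=0.43; AND[a·b] → w = 0.0473
R3 (z=56.0): partial=0.52, cool=0.89; AND[a·b] → w = 0.4628
Weighted average = (0.0078·52.0 + 0.0473·3.0 + 0.4628·56.0) / (0.0078 + 0.0473 + 0.4628)
  = 26.4643 / 0.5179 = 51.099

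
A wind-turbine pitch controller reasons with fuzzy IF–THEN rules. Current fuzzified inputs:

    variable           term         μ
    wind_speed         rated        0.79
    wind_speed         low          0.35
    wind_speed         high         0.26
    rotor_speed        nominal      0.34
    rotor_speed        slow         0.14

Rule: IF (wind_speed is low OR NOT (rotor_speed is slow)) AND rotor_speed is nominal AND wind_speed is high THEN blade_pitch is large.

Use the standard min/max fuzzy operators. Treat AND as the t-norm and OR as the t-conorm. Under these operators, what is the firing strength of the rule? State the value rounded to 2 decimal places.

firing strength: (low=0.35 OR ¬slow=1−0.14=0.86) = 0.86; AND[min(a, b)] with nominal=0.34, high=0.26 → w = 0.26

0.26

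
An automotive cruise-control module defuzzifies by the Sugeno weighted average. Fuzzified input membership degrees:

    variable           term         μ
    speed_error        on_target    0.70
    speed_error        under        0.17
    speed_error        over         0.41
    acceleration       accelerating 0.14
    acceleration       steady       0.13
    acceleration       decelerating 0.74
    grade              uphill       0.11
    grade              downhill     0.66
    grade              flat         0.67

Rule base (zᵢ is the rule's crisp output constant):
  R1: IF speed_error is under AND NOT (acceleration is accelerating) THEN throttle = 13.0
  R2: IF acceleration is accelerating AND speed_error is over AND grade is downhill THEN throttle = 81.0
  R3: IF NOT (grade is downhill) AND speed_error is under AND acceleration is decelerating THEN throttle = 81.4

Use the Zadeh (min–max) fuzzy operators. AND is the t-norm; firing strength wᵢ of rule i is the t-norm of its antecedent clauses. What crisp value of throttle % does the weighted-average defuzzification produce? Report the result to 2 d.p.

R1 (z=13.0): under=0.17, ¬accelerating=1−0.14=0.86; AND[min(a, b)] → w = 0.17
R2 (z=81.0): accelerating=0.14, over=0.41, downhill=0.66; AND[min(a, b)] → w = 0.14
R3 (z=81.4): ¬downhill=1−0.66=0.34, under=0.17, decelerating=0.74; AND[min(a, b)] → w = 0.17
Weighted average = (0.17·13.0 + 0.14·81.0 + 0.17·81.4) / (0.17 + 0.14 + 0.17)
  = 27.3880 / 0.4800 = 57.06

57.06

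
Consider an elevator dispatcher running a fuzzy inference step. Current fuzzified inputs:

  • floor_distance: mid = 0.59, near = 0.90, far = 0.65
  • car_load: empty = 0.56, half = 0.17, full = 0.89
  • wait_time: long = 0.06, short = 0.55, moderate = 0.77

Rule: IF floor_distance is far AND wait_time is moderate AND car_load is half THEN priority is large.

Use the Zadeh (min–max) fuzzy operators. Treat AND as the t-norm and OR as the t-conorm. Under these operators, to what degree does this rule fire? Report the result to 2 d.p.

firing strength: far=0.65, moderate=0.77, half=0.17; AND[min(a, b)] → w = 0.17

0.17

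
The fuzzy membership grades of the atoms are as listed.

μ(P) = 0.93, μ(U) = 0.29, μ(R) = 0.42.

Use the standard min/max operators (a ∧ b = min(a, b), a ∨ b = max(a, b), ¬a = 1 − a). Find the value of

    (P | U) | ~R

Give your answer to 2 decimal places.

0.93

P | U = max(a, b) on (0.93, 0.29) = 0.93
~R = 1 − 0.42 = 0.58
(P | U) | ~R = max(a, b) on (0.93, 0.58) = 0.93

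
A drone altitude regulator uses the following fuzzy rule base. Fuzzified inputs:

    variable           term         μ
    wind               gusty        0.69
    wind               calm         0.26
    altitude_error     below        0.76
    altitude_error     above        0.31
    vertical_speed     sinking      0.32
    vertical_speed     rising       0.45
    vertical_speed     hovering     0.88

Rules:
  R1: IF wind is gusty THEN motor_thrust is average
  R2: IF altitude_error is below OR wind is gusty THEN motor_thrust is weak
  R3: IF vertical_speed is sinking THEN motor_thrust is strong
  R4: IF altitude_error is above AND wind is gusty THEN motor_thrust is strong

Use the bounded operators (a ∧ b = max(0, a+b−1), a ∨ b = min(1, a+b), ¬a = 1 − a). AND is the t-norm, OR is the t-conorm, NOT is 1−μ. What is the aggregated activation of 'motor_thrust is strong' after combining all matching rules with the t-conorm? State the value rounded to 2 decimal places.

R1: gusty=0.69 → w = 0.69
R2: below=0.76, gusty=0.69; OR[min(1, a+b)] → w = 1.00
R3: sinking=0.32 → w = 0.32
R4: above=0.31, gusty=0.69; AND[max(0, a+b−1)] → w = 0.00
Rules with consequent 'strong': {R3, R4} → strengths 0.32, 0.00
Aggregate via t-conorm [min(1, a+b)]: 0.32

0.32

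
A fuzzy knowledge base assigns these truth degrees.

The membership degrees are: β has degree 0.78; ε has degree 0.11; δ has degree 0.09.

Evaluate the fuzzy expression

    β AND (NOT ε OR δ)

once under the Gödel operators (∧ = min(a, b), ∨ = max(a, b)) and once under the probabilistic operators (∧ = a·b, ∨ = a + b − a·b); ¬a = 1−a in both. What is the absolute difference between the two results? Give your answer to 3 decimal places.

0.078

Under Gödel:
  NOT ε = 1 − 0.11 = 0.89
  NOT ε OR δ = max(a, b) on (0.89, 0.09) = 0.89
  β AND (NOT ε OR δ) = min(a, b) on (0.78, 0.89) = 0.78
  → value = 0.7800
Under probabilistic:
  NOT ε = 1 − 0.1100 = 0.8900
  NOT ε OR δ = a + b − a·b on (0.8900, 0.0900) = 0.8999
  β AND (NOT ε OR δ) = a·b on (0.7800, 0.8999) = 0.7019
  → value = 0.7019
|0.7800 − 0.7019| = 0.078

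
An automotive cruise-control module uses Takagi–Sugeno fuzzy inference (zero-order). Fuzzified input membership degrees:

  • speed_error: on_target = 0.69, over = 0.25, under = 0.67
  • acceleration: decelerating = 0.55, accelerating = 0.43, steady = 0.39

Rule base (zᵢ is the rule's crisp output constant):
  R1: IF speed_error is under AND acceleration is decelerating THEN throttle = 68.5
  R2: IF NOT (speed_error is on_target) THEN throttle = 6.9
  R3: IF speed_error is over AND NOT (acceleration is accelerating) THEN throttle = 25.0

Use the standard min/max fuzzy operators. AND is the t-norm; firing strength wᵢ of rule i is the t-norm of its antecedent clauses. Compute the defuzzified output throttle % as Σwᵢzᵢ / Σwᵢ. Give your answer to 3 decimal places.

R1 (z=68.5): under=0.67, decelerating=0.55; AND[min(a, b)] → w = 0.55
R2 (z=6.9): ¬on_target=1−0.69=0.31 → w = 0.31
R3 (z=25.0): over=0.25, ¬accelerating=1−0.43=0.57; AND[min(a, b)] → w = 0.25
Weighted average = (0.55·68.5 + 0.31·6.9 + 0.25·25.0) / (0.55 + 0.31 + 0.25)
  = 46.0640 / 1.1100 = 41.499

41.499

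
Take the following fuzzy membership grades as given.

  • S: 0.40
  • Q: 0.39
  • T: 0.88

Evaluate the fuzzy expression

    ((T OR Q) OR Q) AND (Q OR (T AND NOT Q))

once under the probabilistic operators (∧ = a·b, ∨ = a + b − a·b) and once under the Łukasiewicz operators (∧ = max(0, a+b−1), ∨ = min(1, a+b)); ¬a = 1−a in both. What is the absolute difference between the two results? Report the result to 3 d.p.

0.195

Under probabilistic:
  T OR Q = a + b − a·b on (0.8800, 0.3900) = 0.9268
  (T OR Q) OR Q = a + b − a·b on (0.9268, 0.3900) = 0.9553
  NOT Q = 1 − 0.3900 = 0.6100
  T AND NOT Q = a·b on (0.8800, 0.6100) = 0.5368
  Q OR (T AND NOT Q) = a + b − a·b on (0.3900, 0.5368) = 0.7174
  ((T OR Q) OR Q) AND (Q OR (T AND NOT Q)) = a·b on (0.9553, 0.7174) = 0.6854
  → value = 0.6854
Under Łukasiewicz:
  T OR Q = min(1, a+b) on (0.88, 0.39) = 1.00
  (T OR Q) OR Q = min(1, a+b) on (1.00, 0.39) = 1.00
  NOT Q = 1 − 0.39 = 0.61
  T AND NOT Q = max(0, a+b−1) on (0.88, 0.61) = 0.49
  Q OR (T AND NOT Q) = min(1, a+b) on (0.39, 0.49) = 0.88
  ((T OR Q) OR Q) AND (Q OR (T AND NOT Q)) = max(0, a+b−1) on (1.00, 0.88) = 0.88
  → value = 0.8800
|0.6854 − 0.8800| = 0.195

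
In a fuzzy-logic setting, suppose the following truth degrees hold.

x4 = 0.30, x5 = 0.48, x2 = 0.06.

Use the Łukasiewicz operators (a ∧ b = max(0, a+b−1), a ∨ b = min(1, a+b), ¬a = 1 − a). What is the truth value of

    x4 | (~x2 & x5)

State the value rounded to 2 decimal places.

~x2 = 1 − 0.06 = 0.94
~x2 & x5 = max(0, a+b−1) on (0.94, 0.48) = 0.42
x4 | (~x2 & x5) = min(1, a+b) on (0.30, 0.42) = 0.72

0.72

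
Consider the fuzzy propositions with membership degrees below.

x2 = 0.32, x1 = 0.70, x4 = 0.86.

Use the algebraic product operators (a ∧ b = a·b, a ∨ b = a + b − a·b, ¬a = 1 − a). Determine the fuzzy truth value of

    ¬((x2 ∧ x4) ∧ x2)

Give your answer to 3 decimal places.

0.912

x2 ∧ x4 = a·b on (0.3200, 0.8600) = 0.2752
(x2 ∧ x4) ∧ x2 = a·b on (0.2752, 0.3200) = 0.0881
¬((x2 ∧ x4) ∧ x2) = 1 − 0.0881 = 0.9119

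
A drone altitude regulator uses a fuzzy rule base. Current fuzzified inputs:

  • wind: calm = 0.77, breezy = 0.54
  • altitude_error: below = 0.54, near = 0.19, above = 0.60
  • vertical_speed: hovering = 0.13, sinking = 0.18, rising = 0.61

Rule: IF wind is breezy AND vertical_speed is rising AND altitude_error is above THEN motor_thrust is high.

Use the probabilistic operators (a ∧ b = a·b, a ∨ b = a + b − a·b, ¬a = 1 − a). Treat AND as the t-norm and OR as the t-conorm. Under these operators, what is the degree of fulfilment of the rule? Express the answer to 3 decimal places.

firing strength: breezy=0.54, rising=0.61, above=0.60; AND[a·b] → w = 0.1976

0.198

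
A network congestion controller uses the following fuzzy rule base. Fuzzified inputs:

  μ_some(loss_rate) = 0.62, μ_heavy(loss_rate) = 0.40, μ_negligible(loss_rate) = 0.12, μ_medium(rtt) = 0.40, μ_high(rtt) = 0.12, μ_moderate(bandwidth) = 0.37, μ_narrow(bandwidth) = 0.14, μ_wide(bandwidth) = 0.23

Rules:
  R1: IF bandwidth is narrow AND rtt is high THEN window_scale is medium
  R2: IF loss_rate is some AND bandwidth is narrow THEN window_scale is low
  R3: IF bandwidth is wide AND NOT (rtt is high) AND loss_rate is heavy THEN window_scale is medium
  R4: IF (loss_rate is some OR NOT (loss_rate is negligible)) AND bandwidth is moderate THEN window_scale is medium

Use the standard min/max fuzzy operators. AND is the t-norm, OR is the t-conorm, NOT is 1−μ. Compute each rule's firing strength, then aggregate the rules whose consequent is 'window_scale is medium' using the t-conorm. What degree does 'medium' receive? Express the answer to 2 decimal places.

R1: narrow=0.14, high=0.12; AND[min(a, b)] → w = 0.12
R2: some=0.62, narrow=0.14; AND[min(a, b)] → w = 0.14
R3: wide=0.23, ¬high=1−0.12=0.88, heavy=0.40; AND[min(a, b)] → w = 0.23
R4: (some=0.62 OR ¬negligible=1−0.12=0.88) = 0.88; AND[min(a, b)] with moderate=0.37 → w = 0.37
Rules with consequent 'medium': {R1, R3, R4} → strengths 0.12, 0.23, 0.37
Aggregate via t-conorm [max(a, b)]: 0.37

0.37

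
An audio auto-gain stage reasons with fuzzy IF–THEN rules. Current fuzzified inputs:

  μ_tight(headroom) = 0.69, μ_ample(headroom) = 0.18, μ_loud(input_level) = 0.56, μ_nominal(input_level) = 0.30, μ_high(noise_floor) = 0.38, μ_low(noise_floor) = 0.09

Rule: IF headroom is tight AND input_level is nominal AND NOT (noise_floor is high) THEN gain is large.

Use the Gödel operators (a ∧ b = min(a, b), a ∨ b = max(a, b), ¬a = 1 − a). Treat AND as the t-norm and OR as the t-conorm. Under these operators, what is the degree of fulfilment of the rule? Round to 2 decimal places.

firing strength: tight=0.69, nominal=0.30, ¬high=1−0.38=0.62; AND[min(a, b)] → w = 0.30

0.30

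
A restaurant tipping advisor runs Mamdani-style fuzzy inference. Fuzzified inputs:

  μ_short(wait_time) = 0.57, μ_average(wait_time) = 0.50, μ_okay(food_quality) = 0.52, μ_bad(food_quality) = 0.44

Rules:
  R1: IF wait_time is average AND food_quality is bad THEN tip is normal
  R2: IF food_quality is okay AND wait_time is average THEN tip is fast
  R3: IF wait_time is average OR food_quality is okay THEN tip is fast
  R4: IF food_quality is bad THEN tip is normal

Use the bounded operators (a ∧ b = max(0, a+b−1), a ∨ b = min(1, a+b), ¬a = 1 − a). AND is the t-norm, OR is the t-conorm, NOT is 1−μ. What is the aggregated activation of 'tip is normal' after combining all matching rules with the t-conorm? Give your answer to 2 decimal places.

0.44

R1: average=0.50, bad=0.44; AND[max(0, a+b−1)] → w = 0.00
R2: okay=0.52, average=0.50; AND[max(0, a+b−1)] → w = 0.02
R3: average=0.50, okay=0.52; OR[min(1, a+b)] → w = 1.00
R4: bad=0.44 → w = 0.44
Rules with consequent 'normal': {R1, R4} → strengths 0.00, 0.44
Aggregate via t-conorm [min(1, a+b)]: 0.44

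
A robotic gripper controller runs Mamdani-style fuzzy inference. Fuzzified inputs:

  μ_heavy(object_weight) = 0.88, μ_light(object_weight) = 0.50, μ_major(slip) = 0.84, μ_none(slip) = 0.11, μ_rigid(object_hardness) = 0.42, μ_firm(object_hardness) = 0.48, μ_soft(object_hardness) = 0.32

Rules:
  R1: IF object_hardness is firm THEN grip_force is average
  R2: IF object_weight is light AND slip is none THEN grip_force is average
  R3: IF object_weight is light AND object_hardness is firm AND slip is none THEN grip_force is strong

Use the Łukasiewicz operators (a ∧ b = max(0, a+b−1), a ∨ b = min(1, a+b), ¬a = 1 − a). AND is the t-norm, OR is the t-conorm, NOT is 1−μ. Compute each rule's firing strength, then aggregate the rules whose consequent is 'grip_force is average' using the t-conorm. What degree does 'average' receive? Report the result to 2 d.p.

R1: firm=0.48 → w = 0.48
R2: light=0.50, none=0.11; AND[max(0, a+b−1)] → w = 0.00
R3: light=0.50, firm=0.48, none=0.11; AND[max(0, a+b−1)] → w = 0.00
Rules with consequent 'average': {R1, R2} → strengths 0.48, 0.00
Aggregate via t-conorm [min(1, a+b)]: 0.48

0.48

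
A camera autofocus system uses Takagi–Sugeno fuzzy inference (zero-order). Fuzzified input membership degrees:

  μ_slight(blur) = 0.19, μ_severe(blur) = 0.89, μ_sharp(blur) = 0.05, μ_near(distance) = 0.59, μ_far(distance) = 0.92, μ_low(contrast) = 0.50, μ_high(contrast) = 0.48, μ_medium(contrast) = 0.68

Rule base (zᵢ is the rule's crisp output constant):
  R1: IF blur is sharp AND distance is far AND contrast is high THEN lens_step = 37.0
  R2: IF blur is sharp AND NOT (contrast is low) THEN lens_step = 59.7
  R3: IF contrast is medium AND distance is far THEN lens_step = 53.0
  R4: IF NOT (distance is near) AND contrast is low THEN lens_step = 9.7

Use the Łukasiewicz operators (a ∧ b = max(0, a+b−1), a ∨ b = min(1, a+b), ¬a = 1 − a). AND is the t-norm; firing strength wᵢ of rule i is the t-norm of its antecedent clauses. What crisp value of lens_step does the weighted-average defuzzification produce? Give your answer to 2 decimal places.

53.00

R1 (z=37.0): sharp=0.05, far=0.92, high=0.48; AND[max(0, a+b−1)] → w = 0.00
R2 (z=59.7): sharp=0.05, ¬low=1−0.50=0.50; AND[max(0, a+b−1)] → w = 0.00
R3 (z=53.0): medium=0.68, far=0.92; AND[max(0, a+b−1)] → w = 0.60
R4 (z=9.7): ¬near=1−0.59=0.41, low=0.50; AND[max(0, a+b−1)] → w = 0.00
Weighted average = (0.00·37.0 + 0.00·59.7 + 0.60·53.0 + 0.00·9.7) / (0.00 + 0.00 + 0.60 + 0.00)
  = 31.8000 / 0.6000 = 53.00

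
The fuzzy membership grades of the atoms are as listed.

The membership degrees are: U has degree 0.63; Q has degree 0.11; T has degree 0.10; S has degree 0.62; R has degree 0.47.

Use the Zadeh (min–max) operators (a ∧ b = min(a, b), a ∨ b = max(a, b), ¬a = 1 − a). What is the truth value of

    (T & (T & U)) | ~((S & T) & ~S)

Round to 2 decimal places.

T & U = min(a, b) on (0.10, 0.63) = 0.10
T & (T & U) = min(a, b) on (0.10, 0.10) = 0.10
S & T = min(a, b) on (0.62, 0.10) = 0.10
~S = 1 − 0.62 = 0.38
(S & T) & ~S = min(a, b) on (0.10, 0.38) = 0.10
~((S & T) & ~S) = 1 − 0.10 = 0.90
(T & (T & U)) | ~((S & T) & ~S) = max(a, b) on (0.10, 0.90) = 0.90

0.90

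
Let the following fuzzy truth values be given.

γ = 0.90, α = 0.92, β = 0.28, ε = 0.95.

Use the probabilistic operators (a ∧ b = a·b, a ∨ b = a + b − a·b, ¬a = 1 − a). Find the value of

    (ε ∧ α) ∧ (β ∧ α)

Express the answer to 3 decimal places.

ε ∧ α = a·b on (0.9500, 0.9200) = 0.8740
β ∧ α = a·b on (0.2800, 0.9200) = 0.2576
(ε ∧ α) ∧ (β ∧ α) = a·b on (0.8740, 0.2576) = 0.2251

0.225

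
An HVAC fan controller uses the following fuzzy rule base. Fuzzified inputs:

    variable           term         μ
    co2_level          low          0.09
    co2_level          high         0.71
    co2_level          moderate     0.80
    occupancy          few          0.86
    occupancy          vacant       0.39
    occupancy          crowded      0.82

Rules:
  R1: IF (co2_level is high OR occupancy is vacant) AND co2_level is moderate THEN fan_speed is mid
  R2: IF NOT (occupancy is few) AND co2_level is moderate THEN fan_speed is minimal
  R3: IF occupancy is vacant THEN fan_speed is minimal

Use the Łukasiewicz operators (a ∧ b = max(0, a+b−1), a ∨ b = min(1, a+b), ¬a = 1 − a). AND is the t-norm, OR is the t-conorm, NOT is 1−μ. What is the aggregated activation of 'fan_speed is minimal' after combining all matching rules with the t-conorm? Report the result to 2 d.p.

0.39

R1: (high=0.71 OR vacant=0.39) = 1.00; AND[max(0, a+b−1)] with moderate=0.80 → w = 0.80
R2: ¬few=1−0.86=0.14, moderate=0.80; AND[max(0, a+b−1)] → w = 0.00
R3: vacant=0.39 → w = 0.39
Rules with consequent 'minimal': {R2, R3} → strengths 0.00, 0.39
Aggregate via t-conorm [min(1, a+b)]: 0.39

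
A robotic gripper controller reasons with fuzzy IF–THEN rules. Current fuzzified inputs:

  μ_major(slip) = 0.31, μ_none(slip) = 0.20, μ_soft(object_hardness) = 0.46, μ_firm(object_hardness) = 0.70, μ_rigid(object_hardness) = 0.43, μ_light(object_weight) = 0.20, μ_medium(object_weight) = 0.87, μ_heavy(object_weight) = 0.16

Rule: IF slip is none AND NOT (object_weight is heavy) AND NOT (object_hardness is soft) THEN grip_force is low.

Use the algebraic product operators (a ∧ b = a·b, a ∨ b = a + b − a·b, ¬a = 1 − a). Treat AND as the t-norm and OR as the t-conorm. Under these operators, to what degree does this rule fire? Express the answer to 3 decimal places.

firing strength: none=0.20, ¬heavy=1−0.16=0.84, ¬soft=1−0.46=0.54; AND[a·b] → w = 0.0907

0.091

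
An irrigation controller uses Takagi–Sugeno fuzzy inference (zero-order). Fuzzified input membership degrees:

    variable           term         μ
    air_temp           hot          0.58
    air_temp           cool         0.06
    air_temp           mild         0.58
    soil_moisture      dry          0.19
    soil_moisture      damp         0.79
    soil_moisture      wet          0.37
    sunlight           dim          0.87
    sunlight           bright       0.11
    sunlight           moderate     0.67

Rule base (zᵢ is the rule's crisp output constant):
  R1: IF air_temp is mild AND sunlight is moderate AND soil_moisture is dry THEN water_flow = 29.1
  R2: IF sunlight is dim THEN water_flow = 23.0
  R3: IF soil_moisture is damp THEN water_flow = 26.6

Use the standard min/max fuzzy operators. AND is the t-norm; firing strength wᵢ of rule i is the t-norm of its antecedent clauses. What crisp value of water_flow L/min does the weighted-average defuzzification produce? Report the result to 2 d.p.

R1 (z=29.1): mild=0.58, moderate=0.67, dry=0.19; AND[min(a, b)] → w = 0.19
R2 (z=23.0): dim=0.87 → w = 0.87
R3 (z=26.6): damp=0.79 → w = 0.79
Weighted average = (0.19·29.1 + 0.87·23.0 + 0.79·26.6) / (0.19 + 0.87 + 0.79)
  = 46.5530 / 1.8500 = 25.16

25.16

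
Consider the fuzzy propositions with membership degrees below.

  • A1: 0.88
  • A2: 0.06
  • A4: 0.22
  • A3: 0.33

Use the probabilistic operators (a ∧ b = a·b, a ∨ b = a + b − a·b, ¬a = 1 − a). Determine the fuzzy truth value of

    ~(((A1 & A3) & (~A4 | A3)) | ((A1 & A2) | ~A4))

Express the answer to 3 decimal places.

A1 & A3 = a·b on (0.8800, 0.3300) = 0.2904
~A4 = 1 − 0.2200 = 0.7800
~A4 | A3 = a + b − a·b on (0.7800, 0.3300) = 0.8526
(A1 & A3) & (~A4 | A3) = a·b on (0.2904, 0.8526) = 0.2476
A1 & A2 = a·b on (0.8800, 0.0600) = 0.0528
~A4 = 1 − 0.2200 = 0.7800
(A1 & A2) | ~A4 = a + b − a·b on (0.0528, 0.7800) = 0.7916
((A1 & A3) & (~A4 | A3)) | ((A1 & A2) | ~A4) = a + b − a·b on (0.2476, 0.7916) = 0.8432
~(((A1 & A3) & (~A4 | A3)) | ((A1 & A2) | ~A4)) = 1 − 0.8432 = 0.1568

0.157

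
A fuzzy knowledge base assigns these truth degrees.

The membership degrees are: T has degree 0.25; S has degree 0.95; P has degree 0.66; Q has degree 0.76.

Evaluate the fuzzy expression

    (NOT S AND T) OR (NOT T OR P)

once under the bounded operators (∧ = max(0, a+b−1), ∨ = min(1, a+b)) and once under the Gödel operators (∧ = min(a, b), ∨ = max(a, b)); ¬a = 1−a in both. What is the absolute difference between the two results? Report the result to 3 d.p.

0.250

Under bounded:
  NOT S = 1 − 0.95 = 0.05
  NOT S AND T = max(0, a+b−1) on (0.05, 0.25) = 0.00
  NOT T = 1 − 0.25 = 0.75
  NOT T OR P = min(1, a+b) on (0.75, 0.66) = 1.00
  (NOT S AND T) OR (NOT T OR P) = min(1, a+b) on (0.00, 1.00) = 1.00
  → value = 1.0000
Under Gödel:
  NOT S = 1 − 0.95 = 0.05
  NOT S AND T = min(a, b) on (0.05, 0.25) = 0.05
  NOT T = 1 − 0.25 = 0.75
  NOT T OR P = max(a, b) on (0.75, 0.66) = 0.75
  (NOT S AND T) OR (NOT T OR P) = max(a, b) on (0.05, 0.75) = 0.75
  → value = 0.7500
|1.0000 − 0.7500| = 0.250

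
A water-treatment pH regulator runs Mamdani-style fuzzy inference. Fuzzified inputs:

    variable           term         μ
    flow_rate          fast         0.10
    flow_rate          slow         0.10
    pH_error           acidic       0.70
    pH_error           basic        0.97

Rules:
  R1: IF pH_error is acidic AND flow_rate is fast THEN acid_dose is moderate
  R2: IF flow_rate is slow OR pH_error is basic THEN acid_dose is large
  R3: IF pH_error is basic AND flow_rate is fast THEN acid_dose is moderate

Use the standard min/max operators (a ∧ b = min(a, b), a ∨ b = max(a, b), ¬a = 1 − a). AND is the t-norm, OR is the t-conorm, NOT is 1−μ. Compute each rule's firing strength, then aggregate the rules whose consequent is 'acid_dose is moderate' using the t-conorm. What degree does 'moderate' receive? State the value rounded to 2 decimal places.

R1: acidic=0.70, fast=0.10; AND[min(a, b)] → w = 0.10
R2: slow=0.10, basic=0.97; OR[max(a, b)] → w = 0.97
R3: basic=0.97, fast=0.10; AND[min(a, b)] → w = 0.10
Rules with consequent 'moderate': {R1, R3} → strengths 0.10, 0.10
Aggregate via t-conorm [max(a, b)]: 0.10

0.10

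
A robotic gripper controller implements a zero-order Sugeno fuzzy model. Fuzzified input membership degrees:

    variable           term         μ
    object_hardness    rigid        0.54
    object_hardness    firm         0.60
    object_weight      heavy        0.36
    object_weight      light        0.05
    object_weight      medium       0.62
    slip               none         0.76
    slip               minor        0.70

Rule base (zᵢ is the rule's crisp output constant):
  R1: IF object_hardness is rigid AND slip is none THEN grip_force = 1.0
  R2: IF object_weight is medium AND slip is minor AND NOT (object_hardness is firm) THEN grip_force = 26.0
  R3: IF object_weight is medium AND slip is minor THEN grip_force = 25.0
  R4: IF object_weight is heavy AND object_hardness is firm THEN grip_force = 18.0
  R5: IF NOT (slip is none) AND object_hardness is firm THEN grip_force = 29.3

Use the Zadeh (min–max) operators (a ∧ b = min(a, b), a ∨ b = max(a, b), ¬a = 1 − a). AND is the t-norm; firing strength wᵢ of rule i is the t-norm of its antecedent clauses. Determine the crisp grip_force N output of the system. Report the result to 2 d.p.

R1 (z=1.0): rigid=0.54, none=0.76; AND[min(a, b)] → w = 0.54
R2 (z=26.0): medium=0.62, minor=0.70, ¬firm=1−0.60=0.40; AND[min(a, b)] → w = 0.40
R3 (z=25.0): medium=0.62, minor=0.70; AND[min(a, b)] → w = 0.62
R4 (z=18.0): heavy=0.36, firm=0.60; AND[min(a, b)] → w = 0.36
R5 (z=29.3): ¬none=1−0.76=0.24, firm=0.60; AND[min(a, b)] → w = 0.24
Weighted average = (0.54·1.0 + 0.40·26.0 + 0.62·25.0 + 0.36·18.0 + 0.24·29.3) / (0.54 + 0.40 + 0.62 + 0.36 + 0.24)
  = 39.9520 / 2.1600 = 18.50

18.50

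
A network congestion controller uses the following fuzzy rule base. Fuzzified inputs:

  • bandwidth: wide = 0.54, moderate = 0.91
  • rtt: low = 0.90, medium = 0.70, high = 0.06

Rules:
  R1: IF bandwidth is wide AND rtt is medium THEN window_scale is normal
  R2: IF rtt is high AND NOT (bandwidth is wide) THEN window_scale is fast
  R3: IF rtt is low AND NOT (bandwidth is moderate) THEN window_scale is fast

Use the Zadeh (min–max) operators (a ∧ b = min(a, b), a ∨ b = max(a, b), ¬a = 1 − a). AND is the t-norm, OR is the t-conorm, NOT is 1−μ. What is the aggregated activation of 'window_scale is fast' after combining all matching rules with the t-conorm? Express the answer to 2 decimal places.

0.09

R1: wide=0.54, medium=0.70; AND[min(a, b)] → w = 0.54
R2: high=0.06, ¬wide=1−0.54=0.46; AND[min(a, b)] → w = 0.06
R3: low=0.90, ¬moderate=1−0.91=0.09; AND[min(a, b)] → w = 0.09
Rules with consequent 'fast': {R2, R3} → strengths 0.06, 0.09
Aggregate via t-conorm [max(a, b)]: 0.09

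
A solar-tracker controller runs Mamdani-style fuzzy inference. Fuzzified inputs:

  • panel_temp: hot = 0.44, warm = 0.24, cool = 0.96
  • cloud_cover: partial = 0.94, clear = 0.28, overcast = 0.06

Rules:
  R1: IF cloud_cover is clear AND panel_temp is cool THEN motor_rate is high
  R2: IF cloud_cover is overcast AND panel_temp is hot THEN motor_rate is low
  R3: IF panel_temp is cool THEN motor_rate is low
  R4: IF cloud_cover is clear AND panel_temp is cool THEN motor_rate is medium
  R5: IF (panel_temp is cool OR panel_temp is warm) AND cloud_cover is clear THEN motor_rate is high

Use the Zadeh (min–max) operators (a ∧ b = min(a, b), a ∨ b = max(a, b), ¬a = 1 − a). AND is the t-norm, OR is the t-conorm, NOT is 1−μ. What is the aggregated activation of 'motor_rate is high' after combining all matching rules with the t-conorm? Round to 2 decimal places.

R1: clear=0.28, cool=0.96; AND[min(a, b)] → w = 0.28
R2: overcast=0.06, hot=0.44; AND[min(a, b)] → w = 0.06
R3: cool=0.96 → w = 0.96
R4: clear=0.28, cool=0.96; AND[min(a, b)] → w = 0.28
R5: (cool=0.96 OR warm=0.24) = 0.96; AND[min(a, b)] with clear=0.28 → w = 0.28
Rules with consequent 'high': {R1, R5} → strengths 0.28, 0.28
Aggregate via t-conorm [max(a, b)]: 0.28

0.28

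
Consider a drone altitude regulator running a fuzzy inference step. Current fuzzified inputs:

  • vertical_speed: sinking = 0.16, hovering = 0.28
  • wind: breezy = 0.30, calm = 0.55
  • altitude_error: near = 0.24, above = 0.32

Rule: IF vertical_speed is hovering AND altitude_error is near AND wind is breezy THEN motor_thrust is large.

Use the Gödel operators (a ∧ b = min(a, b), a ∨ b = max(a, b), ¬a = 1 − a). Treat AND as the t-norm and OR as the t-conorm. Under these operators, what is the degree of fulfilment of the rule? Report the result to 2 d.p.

firing strength: hovering=0.28, near=0.24, breezy=0.30; AND[min(a, b)] → w = 0.24

0.24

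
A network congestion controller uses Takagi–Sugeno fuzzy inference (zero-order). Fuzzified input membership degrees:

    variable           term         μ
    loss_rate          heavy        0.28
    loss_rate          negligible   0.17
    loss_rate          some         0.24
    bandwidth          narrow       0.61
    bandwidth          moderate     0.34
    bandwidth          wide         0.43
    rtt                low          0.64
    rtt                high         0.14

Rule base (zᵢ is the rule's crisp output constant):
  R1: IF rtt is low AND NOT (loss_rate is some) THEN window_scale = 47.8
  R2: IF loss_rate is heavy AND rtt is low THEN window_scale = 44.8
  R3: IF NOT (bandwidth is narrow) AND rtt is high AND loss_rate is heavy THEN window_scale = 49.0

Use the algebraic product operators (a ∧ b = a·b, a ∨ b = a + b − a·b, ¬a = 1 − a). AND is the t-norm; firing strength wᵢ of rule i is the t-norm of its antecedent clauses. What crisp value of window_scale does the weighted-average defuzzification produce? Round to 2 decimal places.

47.04

R1 (z=47.8): low=0.64, ¬some=1−0.24=0.76; AND[a·b] → w = 0.4864
R2 (z=44.8): heavy=0.28, low=0.64; AND[a·b] → w = 0.1792
R3 (z=49.0): ¬narrow=1−0.61=0.39, high=0.14, heavy=0.28; AND[a·b] → w = 0.0153
Weighted average = (0.4864·47.8 + 0.1792·44.8 + 0.0153·49.0) / (0.4864 + 0.1792 + 0.0153)
  = 32.0272 / 0.6809 = 47.04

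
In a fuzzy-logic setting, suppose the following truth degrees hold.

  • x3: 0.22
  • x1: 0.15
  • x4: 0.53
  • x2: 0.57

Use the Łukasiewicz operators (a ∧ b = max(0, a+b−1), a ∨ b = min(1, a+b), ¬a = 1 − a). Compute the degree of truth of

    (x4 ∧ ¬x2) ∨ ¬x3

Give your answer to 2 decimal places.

0.78

¬x2 = 1 − 0.57 = 0.43
x4 ∧ ¬x2 = max(0, a+b−1) on (0.53, 0.43) = 0.00
¬x3 = 1 − 0.22 = 0.78
(x4 ∧ ¬x2) ∨ ¬x3 = min(1, a+b) on (0.00, 0.78) = 0.78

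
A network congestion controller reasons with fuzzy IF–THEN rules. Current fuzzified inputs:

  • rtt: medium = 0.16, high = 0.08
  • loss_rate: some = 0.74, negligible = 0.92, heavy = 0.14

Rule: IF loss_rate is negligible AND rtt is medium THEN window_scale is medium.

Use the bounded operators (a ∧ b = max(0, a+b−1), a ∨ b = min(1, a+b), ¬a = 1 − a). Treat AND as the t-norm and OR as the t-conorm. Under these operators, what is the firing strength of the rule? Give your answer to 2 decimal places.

firing strength: negligible=0.92, medium=0.16; AND[max(0, a+b−1)] → w = 0.08

0.08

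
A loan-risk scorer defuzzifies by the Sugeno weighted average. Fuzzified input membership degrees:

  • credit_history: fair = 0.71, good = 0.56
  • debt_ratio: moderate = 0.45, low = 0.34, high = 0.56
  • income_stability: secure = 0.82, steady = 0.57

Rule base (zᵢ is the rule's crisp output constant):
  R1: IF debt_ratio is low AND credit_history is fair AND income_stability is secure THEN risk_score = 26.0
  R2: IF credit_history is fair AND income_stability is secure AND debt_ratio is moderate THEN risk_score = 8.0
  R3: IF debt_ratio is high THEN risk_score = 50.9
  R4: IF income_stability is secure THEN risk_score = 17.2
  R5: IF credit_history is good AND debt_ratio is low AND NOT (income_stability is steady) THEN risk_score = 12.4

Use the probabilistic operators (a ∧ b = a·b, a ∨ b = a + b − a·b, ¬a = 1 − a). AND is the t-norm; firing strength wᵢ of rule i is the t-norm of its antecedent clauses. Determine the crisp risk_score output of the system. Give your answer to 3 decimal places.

R1 (z=26.0): low=0.34, fair=0.71, secure=0.82; AND[a·b] → w = 0.1979
R2 (z=8.0): fair=0.71, secure=0.82, moderate=0.45; AND[a·b] → w = 0.2620
R3 (z=50.9): high=0.56 → w = 0.5600
R4 (z=17.2): secure=0.82 → w = 0.8200
R5 (z=12.4): good=0.56, low=0.34, ¬steady=1−0.57=0.43; AND[a·b] → w = 0.0819
Weighted average = (0.1979·26.0 + 0.2620·8.0 + 0.5600·50.9 + 0.8200·17.2 + 0.0819·12.4) / (0.1979 + 0.2620 + 0.5600 + 0.8200 + 0.0819)
  = 50.8658 / 1.9218 = 26.468

26.468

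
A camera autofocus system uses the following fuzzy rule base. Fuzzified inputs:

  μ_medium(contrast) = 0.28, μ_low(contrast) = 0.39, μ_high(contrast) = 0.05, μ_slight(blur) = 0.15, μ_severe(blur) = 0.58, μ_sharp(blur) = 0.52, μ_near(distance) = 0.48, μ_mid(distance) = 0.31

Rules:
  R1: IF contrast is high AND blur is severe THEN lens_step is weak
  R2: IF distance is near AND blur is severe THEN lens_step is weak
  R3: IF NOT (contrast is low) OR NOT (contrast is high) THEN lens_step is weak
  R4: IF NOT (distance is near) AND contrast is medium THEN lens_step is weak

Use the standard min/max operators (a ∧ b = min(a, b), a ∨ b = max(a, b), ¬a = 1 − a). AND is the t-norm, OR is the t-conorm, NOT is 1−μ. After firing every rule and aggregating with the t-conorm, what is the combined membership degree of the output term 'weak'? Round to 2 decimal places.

0.95

R1: high=0.05, severe=0.58; AND[min(a, b)] → w = 0.05
R2: near=0.48, severe=0.58; AND[min(a, b)] → w = 0.48
R3: ¬low=1−0.39=0.61, ¬high=1−0.05=0.95; OR[max(a, b)] → w = 0.95
R4: ¬near=1−0.48=0.52, medium=0.28; AND[min(a, b)] → w = 0.28
Rules with consequent 'weak': {R1, R2, R3, R4} → strengths 0.05, 0.48, 0.95, 0.28
Aggregate via t-conorm [max(a, b)]: 0.95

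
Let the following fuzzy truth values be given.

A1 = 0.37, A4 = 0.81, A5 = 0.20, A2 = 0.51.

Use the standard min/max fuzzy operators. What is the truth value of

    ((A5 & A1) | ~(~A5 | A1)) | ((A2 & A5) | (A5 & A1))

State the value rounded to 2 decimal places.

A5 & A1 = min(a, b) on (0.20, 0.37) = 0.20
~A5 = 1 − 0.20 = 0.80
~A5 | A1 = max(a, b) on (0.80, 0.37) = 0.80
~(~A5 | A1) = 1 − 0.80 = 0.20
(A5 & A1) | ~(~A5 | A1) = max(a, b) on (0.20, 0.20) = 0.20
A2 & A5 = min(a, b) on (0.51, 0.20) = 0.20
A5 & A1 = min(a, b) on (0.20, 0.37) = 0.20
(A2 & A5) | (A5 & A1) = max(a, b) on (0.20, 0.20) = 0.20
((A5 & A1) | ~(~A5 | A1)) | ((A2 & A5) | (A5 & A1)) = max(a, b) on (0.20, 0.20) = 0.20

0.20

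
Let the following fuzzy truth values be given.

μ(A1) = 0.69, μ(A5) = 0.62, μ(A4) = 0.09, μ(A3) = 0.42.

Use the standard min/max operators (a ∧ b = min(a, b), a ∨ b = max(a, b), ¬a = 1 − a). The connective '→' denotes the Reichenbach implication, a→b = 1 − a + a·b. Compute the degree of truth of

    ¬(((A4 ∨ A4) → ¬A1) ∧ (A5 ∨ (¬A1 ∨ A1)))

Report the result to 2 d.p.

0.31

A4 ∨ A4 = max(a, b) on (0.09, 0.09) = 0.09
¬A1 = 1 − 0.69 = 0.31
(A4 ∨ A4) → ¬A1  [Reichenbach: 1 − a + a·b] with a=0.09, b=0.31 → 0.94
¬A1 = 1 − 0.69 = 0.31
¬A1 ∨ A1 = max(a, b) on (0.31, 0.69) = 0.69
A5 ∨ (¬A1 ∨ A1) = max(a, b) on (0.62, 0.69) = 0.69
((A4 ∨ A4) → ¬A1) ∧ (A5 ∨ (¬A1 ∨ A1)) = min(a, b) on (0.94, 0.69) = 0.69
¬(((A4 ∨ A4) → ¬A1) ∧ (A5 ∨ (¬A1 ∨ A1))) = 1 − 0.69 = 0.31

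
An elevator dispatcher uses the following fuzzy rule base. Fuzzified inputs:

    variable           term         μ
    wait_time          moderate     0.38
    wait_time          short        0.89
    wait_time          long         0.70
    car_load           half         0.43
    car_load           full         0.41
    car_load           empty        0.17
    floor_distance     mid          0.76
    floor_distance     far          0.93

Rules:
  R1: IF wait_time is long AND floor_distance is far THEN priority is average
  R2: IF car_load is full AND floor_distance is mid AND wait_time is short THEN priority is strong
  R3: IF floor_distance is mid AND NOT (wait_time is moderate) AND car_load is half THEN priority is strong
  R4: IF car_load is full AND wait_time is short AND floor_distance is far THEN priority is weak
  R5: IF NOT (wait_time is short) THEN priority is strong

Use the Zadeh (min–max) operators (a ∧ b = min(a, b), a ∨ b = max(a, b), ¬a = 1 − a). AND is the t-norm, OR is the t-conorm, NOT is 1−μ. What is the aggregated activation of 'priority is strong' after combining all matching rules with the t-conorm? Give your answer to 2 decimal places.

R1: long=0.70, far=0.93; AND[min(a, b)] → w = 0.70
R2: full=0.41, mid=0.76, short=0.89; AND[min(a, b)] → w = 0.41
R3: mid=0.76, ¬moderate=1−0.38=0.62, half=0.43; AND[min(a, b)] → w = 0.43
R4: full=0.41, short=0.89, far=0.93; AND[min(a, b)] → w = 0.41
R5: ¬short=1−0.89=0.11 → w = 0.11
Rules with consequent 'strong': {R2, R3, R5} → strengths 0.41, 0.43, 0.11
Aggregate via t-conorm [max(a, b)]: 0.43

0.43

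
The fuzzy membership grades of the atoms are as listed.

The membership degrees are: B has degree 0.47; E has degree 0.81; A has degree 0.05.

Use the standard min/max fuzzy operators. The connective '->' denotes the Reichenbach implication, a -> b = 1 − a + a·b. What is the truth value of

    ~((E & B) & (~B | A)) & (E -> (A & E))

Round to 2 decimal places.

0.23

E & B = min(a, b) on (0.81, 0.47) = 0.47
~B = 1 − 0.47 = 0.53
~B | A = max(a, b) on (0.53, 0.05) = 0.53
(E & B) & (~B | A) = min(a, b) on (0.47, 0.53) = 0.47
~((E & B) & (~B | A)) = 1 − 0.47 = 0.53
A & E = min(a, b) on (0.05, 0.81) = 0.05
E -> (A & E)  [Reichenbach: 1 − a + a·b] with a=0.81, b=0.05 → 0.23
~((E & B) & (~B | A)) & (E -> (A & E)) = min(a, b) on (0.53, 0.23) = 0.23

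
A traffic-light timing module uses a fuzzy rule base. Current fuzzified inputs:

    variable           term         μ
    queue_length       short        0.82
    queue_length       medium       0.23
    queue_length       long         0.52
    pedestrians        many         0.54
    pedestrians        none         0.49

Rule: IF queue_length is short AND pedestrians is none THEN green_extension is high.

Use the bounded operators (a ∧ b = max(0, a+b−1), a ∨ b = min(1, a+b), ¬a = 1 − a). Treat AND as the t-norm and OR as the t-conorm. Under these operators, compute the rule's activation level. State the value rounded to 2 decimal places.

0.31

firing strength: short=0.82, none=0.49; AND[max(0, a+b−1)] → w = 0.31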